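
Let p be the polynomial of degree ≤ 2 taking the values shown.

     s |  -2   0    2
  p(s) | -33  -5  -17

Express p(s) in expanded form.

p(s) = -5s^2 + 4s - 5

Using the Lagrange interpolation formula with nodes -2, 0, 2:
  L_0(s) = s(s - 2) / 8
  L_1(s) = (s + 2)(s - 2) / -4
  L_2(s) = (s + 2)s / 8
Then p(s) = -33·L_0(s) - 5·L_1(s) - 17·L_2(s).
Expanding and collecting terms gives p(s) = -5s^2 + 4s - 5.
Check: p(-2) = -33. ✓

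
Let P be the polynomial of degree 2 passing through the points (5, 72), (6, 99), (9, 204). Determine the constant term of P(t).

Write P(t) = at^2 + bt + c. Substituting each data point gives a linear system:
  25a + 5b + c = 72
  36a + 6b + c = 99
  81a + 9b + c = 204
Solving the system yields a = 2, b = 5, c = -3.
So P(t) = 2t² + 5t - 3.
The constant term is -3.

-3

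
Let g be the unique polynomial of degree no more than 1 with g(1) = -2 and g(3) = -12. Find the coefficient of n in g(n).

-5

Write g(n) = an + b. Substituting each data point gives a linear system:
  a + b = -2
  3a + b = -12
Solving the system yields a = -5, b = 3.
So g(n) = -5n + 3.
The leading coefficient is -5.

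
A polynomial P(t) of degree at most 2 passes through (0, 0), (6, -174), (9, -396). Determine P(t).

P(t) = -5t^2 + t

Using the Lagrange interpolation formula with nodes 0, 6, 9:
  L_0(t) = (t - 6)(t - 9) / 54
  L_1(t) = t(t - 9) / -18
  L_2(t) = t(t - 6) / 27
Then P(t) = 0·L_0(t) - 174·L_1(t) - 396·L_2(t).
Expanding and collecting terms gives P(t) = -5t² + t.
Check: P(9) = -396. ✓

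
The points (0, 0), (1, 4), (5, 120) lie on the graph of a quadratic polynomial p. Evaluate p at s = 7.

Write p(s) = as^2 + bs + c. Substituting each data point gives a linear system:
  c = 0
  a + b + c = 4
  25a + 5b + c = 120
Solving the system yields a = 5, b = -1, c = 0.
So p(s) = 5s² - s.
Then p(7) = 238.

238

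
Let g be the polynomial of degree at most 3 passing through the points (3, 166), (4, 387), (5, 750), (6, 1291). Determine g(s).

g(s) = 6s^3 - s^2 + 6s - 5

Write g(s) = as^3 + bs^2 + cs + d. Substituting each data point gives a linear system:
  27a + 9b + 3c + d = 166
  64a + 16b + 4c + d = 387
  125a + 25b + 5c + d = 750
  216a + 36b + 6c + d = 1291
Solving the system yields a = 6, b = -1, c = 6, d = -5.
So g(s) = 6s³ - s² + 6s - 5.
Check: g(6) = 1291. ✓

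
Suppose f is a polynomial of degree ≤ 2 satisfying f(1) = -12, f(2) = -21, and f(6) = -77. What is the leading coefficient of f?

-1

Write f(s) = as^2 + bs + c. Substituting each data point gives a linear system:
  a + b + c = -12
  4a + 2b + c = -21
  36a + 6b + c = -77
Solving the system yields a = -1, b = -6, c = -5.
So f(s) = -s^2 - 6s - 5.
The leading coefficient is -1.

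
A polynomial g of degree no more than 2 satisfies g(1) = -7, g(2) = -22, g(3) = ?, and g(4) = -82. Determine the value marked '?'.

-47

The 3 known points determine the degree-2 polynomial uniquely.
Write g(x) = ax^2 + bx + c. Substituting each data point gives a linear system:
  a + b + c = -7
  4a + 2b + c = -22
  16a + 4b + c = -82
Solving the system yields a = -5, b = 0, c = -2.
So g(x) = -5x² - 2.
Then g(3) = -47.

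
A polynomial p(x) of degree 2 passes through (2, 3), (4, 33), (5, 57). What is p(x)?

p(x) = 3x^2 - 3x - 3

Using the Lagrange interpolation formula with nodes 2, 4, 5:
  L_0(x) = (x - 4)(x - 5) / 6
  L_1(x) = (x - 2)(x - 5) / -2
  L_2(x) = (x - 2)(x - 4) / 3
Then p(x) = 3·L_0(x) + 33·L_1(x) + 57·L_2(x).
Expanding and collecting terms gives p(x) = 3x^2 - 3x - 3.
Check: p(2) = 3. ✓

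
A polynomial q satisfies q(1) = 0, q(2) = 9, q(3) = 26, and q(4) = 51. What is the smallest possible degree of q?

Forward differences of the values at x = 1, 2, 3, 4:
  q  : 0  9  26  51
  Δ  : 9  17  25
  Δ^2: 8  8
  Δ^3: 0
The second differences are constant (8) and nonzero, while all higher differences vanish, so the minimal degree is 2.

2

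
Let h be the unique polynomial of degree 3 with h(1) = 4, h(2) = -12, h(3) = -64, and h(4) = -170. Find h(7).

Forward differences of the values at s = 1, 2, 3, 4:
  h  : 4  -12  -64  -170
  Δ  : -16  -52  -106
  Δ^2: -36  -54
  Δ^3: -18
The third differences are constant, confirming degree 3.
Interpolating (Newton forward form) and evaluating at s = 7 gives h(7) = -992.

-992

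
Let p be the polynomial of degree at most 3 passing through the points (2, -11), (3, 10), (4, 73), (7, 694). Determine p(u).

p(u) = 3u^3 - 6u^2 - 6u + 1

Write p(u) = au^3 + bu^2 + cu + d. Substituting each data point gives a linear system:
  8a + 4b + 2c + d = -11
  27a + 9b + 3c + d = 10
  64a + 16b + 4c + d = 73
  343a + 49b + 7c + d = 694
Solving the system yields a = 3, b = -6, c = -6, d = 1.
So p(u) = 3u^3 - 6u^2 - 6u + 1.
Check: p(2) = -11. ✓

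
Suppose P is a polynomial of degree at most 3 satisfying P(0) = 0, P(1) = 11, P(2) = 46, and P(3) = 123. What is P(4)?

Write P(t) = at^3 + bt^2 + ct + d. Substituting each data point gives a linear system:
  d = 0
  a + b + c + d = 11
  8a + 4b + 2c + d = 46
  27a + 9b + 3c + d = 123
Solving the system yields a = 3, b = 3, c = 5, d = 0.
So P(t) = 3t^3 + 3t^2 + 5t.
Then P(4) = 260.

260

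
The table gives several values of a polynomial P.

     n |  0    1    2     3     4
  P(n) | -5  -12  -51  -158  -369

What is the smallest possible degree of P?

3

Forward differences of the values at n = 0, 1, 2, 3, 4:
  P  : -5  -12  -51  -158  -369
  Δ  : -7  -39  -107  -211
  Δ^2: -32  -68  -104
  Δ^3: -36  -36
  Δ^4: 0
The third differences are constant (-36) and nonzero, while all higher differences vanish, so the minimal degree is 3.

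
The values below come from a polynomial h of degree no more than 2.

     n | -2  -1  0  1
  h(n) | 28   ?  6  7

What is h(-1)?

13

On equispaced nodes a degree-2 polynomial has vanishing third forward difference, so
  - h(-2) + 3·h(-1) - 3·h(0) + h(1) = 0.
Substituting the known values and solving for h(-1):
  3·h(-1) = 39
  h(-1) = 13.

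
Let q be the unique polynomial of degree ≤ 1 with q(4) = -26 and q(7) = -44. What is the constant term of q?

-2

Write q(s) = as + b. Substituting each data point gives a linear system:
  4a + b = -26
  7a + b = -44
Solving the system yields a = -6, b = -2.
So q(s) = -6s - 2.
The constant term is -2.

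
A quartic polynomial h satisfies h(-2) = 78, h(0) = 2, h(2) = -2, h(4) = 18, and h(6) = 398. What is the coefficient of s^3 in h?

Write h(s) = as^4 + bs^3 + cs^2 + ds + e. Substituting each data point gives a linear system:
  16a - 8b + 4c - 2d + e = 78
  e = 2
  16a + 8b + 4c + 2d + e = -2
  256a + 64b + 16c + 4d + e = 18
  1296a + 216b + 36c + 6d + e = 398
Solving the system yields a = 1, b = -5, c = 5, d = 0, e = 2.
So h(s) = s⁴ - 5s³ + 5s² + 2.
The coefficient of s^3 is -5.

-5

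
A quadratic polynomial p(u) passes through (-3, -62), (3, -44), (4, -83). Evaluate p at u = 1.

-2

Write p(u) = au^2 + bu + c. Substituting each data point gives a linear system:
  9a - 3b + c = -62
  9a + 3b + c = -44
  16a + 4b + c = -83
Solving the system yields a = -6, b = 3, c = 1.
So p(u) = -6u^2 + 3u + 1.
Then p(1) = -2.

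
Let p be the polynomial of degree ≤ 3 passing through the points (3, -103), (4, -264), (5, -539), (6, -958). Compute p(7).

Forward differences of the values at s = 3, 4, 5, 6:
  p  : -103  -264  -539  -958
  Δ  : -161  -275  -419
  Δ^2: -114  -144
  Δ^3: -30
The third differences are constant, confirming degree 3.
Interpolating (Newton forward form) and evaluating at s = 7 gives p(7) = -1551.

-1551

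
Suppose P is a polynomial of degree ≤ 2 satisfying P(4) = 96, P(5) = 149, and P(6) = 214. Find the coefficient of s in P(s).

Write P(s) = as^2 + bs + c. Substituting each data point gives a linear system:
  16a + 4b + c = 96
  25a + 5b + c = 149
  36a + 6b + c = 214
Solving the system yields a = 6, b = -1, c = 4.
So P(s) = 6s² - s + 4.
The coefficient of s is -1.

-1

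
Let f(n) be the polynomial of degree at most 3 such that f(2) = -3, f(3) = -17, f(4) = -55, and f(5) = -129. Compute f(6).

-251

Using the Lagrange interpolation formula with nodes 2, 3, 4, 5:
  L_0(n) = (n - 3)(n - 4)(n - 5) / -6
  L_1(n) = (n - 2)(n - 4)(n - 5) / 2
  L_2(n) = (n - 2)(n - 3)(n - 5) / -2
  L_3(n) = (n - 2)(n - 3)(n - 4) / 6
Then f(n) = -3·L_0(n) - 17·L_1(n) - 55·L_2(n) - 129·L_3(n).
Expanding and collecting terms gives f(n) = -2n^3 + 6n^2 - 6n + 1.
Evaluating at n = 6: f(6) = -251.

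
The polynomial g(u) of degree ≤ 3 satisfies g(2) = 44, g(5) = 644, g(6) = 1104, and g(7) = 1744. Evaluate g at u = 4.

Write g(u) = au^3 + bu^2 + cu + d. Substituting each data point gives a linear system:
  8a + 4b + 2c + d = 44
  125a + 25b + 5c + d = 644
  216a + 36b + 6c + d = 1104
  343a + 49b + 7c + d = 1744
Solving the system yields a = 5, b = 0, c = 5, d = -6.
So g(u) = 5u^3 + 5u - 6.
Then g(4) = 334.

334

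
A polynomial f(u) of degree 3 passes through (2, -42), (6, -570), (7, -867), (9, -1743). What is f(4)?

Using the Lagrange interpolation formula with nodes 2, 6, 7, 9:
  L_0(u) = (u - 6)(u - 7)(u - 9) / -140
  L_1(u) = (u - 2)(u - 7)(u - 9) / 12
  L_2(u) = (u - 2)(u - 6)(u - 9) / -10
  L_3(u) = (u - 2)(u - 6)(u - 7) / 42
Then f(u) = -42·L_0(u) - 570·L_1(u) - 867·L_2(u) - 1743·L_3(u).
Expanding and collecting terms gives f(u) = -2u^3 - 3u^2 - 4u - 6.
Evaluating at u = 4: f(4) = -198.

-198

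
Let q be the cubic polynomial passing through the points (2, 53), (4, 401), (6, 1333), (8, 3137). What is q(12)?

Write q(t) = at^3 + bt^2 + ct + d. Substituting each data point gives a linear system:
  8a + 4b + 2c + d = 53
  64a + 16b + 4c + d = 401
  216a + 36b + 6c + d = 1333
  512a + 64b + 8c + d = 3137
Solving the system yields a = 6, b = 1, c = 0, d = 1.
So q(t) = 6t^3 + t^2 + 1.
Then q(12) = 10513.

10513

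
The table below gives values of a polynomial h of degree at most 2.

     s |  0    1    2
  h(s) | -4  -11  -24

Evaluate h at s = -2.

Using the Lagrange interpolation formula with nodes 0, 1, 2:
  L_0(s) = (s - 1)(s - 2) / 2
  L_1(s) = s(s - 2) / -1
  L_2(s) = s(s - 1) / 2
Then h(s) = -4·L_0(s) - 11·L_1(s) - 24·L_2(s).
Expanding and collecting terms gives h(s) = -3s^2 - 4s - 4.
Evaluating at s = -2: h(-2) = -8.

-8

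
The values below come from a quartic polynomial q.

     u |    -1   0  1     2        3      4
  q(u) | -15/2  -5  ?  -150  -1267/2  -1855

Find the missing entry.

The 5 known points determine the degree-4 polynomial uniquely.
Write q(u) = au^4 + bu^3 + cu^2 + du + e. Substituting each data point gives a linear system:
  a - b + c - d + e = -15/2
  e = -5
  16a + 8b + 4c + 2d + e = -150
  81a + 27b + 9c + 3d + e = -1267/2
  256a + 64b + 16c + 4d + e = -1855
Solving the system yields a = -6, b = -4, c = -3, d = -5/2, e = -5.
So q(u) = -6u⁴ - 4u³ - 3u² - (5/2)u - 5.
Then q(1) = -41/2.

-41/2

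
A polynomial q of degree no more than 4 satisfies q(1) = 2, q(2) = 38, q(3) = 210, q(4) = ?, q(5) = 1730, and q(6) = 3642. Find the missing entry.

692

On equispaced nodes a degree-4 polynomial has vanishing fifth forward difference, so
  - q(1) + 5·q(2) - 10·q(3) + 10·q(4) - 5·q(5) + q(6) = 0.
Substituting the known values and solving for q(4):
  10·q(4) = 6920
  q(4) = 692.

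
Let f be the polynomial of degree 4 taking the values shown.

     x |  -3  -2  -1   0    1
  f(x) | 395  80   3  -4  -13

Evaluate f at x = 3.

155

Using the Lagrange interpolation formula with nodes -3, -2, -1, 0, 1:
  L_0(x) = (x + 2)(x + 1)x(x - 1) / 24
  L_1(x) = (x + 3)(x + 1)x(x - 1) / -6
  L_2(x) = (x + 3)(x + 2)x(x - 1) / 4
  L_3(x) = (x + 3)(x + 2)(x + 1)(x - 1) / -6
  L_4(x) = (x + 3)(x + 2)(x + 1)x / 24
Then f(x) = 395·L_0(x) + 80·L_1(x) + 3·L_2(x) - 4·L_3(x) - 13·L_4(x).
Expanding and collecting terms gives f(x) = 4x^4 - 4x^3 - 5x^2 - 4x - 4.
Evaluating at x = 3: f(3) = 155.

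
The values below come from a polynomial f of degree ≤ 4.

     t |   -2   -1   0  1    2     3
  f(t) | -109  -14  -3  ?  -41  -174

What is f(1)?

-10

On equispaced nodes a degree-4 polynomial has vanishing fifth forward difference, so
  - f(-2) + 5·f(-1) - 10·f(0) + 10·f(1) - 5·f(2) + f(3) = 0.
Substituting the known values and solving for f(1):
  10·f(1) = -100
  f(1) = -10.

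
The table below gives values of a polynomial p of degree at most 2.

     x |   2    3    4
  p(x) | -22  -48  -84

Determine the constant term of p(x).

0

Write p(x) = ax^2 + bx + c. Substituting each data point gives a linear system:
  4a + 2b + c = -22
  9a + 3b + c = -48
  16a + 4b + c = -84
Solving the system yields a = -5, b = -1, c = 0.
So p(x) = -5x^2 - x.
The constant term is 0.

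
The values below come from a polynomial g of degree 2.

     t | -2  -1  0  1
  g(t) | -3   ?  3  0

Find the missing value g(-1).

2

The 3 known points determine the degree-2 polynomial uniquely.
Write g(t) = at^2 + bt + c. Substituting each data point gives a linear system:
  4a - 2b + c = -3
  c = 3
  a + b + c = 0
Solving the system yields a = -2, b = -1, c = 3.
So g(t) = -2t^2 - t + 3.
Then g(-1) = 2.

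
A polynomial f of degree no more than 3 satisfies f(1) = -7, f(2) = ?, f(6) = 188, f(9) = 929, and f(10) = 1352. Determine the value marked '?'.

-16

The 4 known points determine the degree-3 polynomial uniquely.
Write f(n) = an^3 + bn^2 + cn + d. Substituting each data point gives a linear system:
  a + b + c + d = -7
  216a + 36b + 6c + d = 188
  729a + 81b + 9c + d = 929
  1000a + 100b + 10c + d = 1352
Solving the system yields a = 2, b = -6, c = -5, d = 2.
So f(n) = 2n^3 - 6n^2 - 5n + 2.
Then f(2) = -16.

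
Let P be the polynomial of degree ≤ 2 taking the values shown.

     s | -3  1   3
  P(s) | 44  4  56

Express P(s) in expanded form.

Write P(s) = as^2 + bs + c. Substituting each data point gives a linear system:
  9a - 3b + c = 44
  a + b + c = 4
  9a + 3b + c = 56
Solving the system yields a = 6, b = 2, c = -4.
So P(s) = 6s² + 2s - 4.
Check: P(3) = 56. ✓

P(s) = 6s^2 + 2s - 4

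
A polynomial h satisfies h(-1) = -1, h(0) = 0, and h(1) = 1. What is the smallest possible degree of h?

Forward differences of the values at u = -1, 0, 1:
  h  : -1  0  1
  Δ  : 1  1
  Δ^2: 0
The first differences are constant (1) and nonzero, while all higher differences vanish, so the minimal degree is 1.

1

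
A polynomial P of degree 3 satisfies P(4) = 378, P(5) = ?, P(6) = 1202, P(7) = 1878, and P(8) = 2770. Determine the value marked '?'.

712

On equispaced nodes a degree-3 polynomial has vanishing fourth forward difference, so
  P(4) - 4·P(5) + 6·P(6) - 4·P(7) + P(8) = 0.
Substituting the known values and solving for P(5):
  -4·P(5) = -2848
  P(5) = 712.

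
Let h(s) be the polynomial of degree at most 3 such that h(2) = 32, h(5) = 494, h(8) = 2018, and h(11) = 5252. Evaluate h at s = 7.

Forward differences of the values at s = 2, 5, 8, 11:
  h  : 32  494  2018  5252
  Δ  : 462  1524  3234
  Δ^2: 1062  1710
  Δ^3: 648
The third differences are constant, confirming degree 3.
Interpolating (Newton forward form) and evaluating at s = 7 gives h(7) = 1352.

1352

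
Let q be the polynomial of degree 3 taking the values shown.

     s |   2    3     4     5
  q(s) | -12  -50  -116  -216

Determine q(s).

q(s) = -s^3 - 5s^2 + 6s + 4

Write q(s) = as^3 + bs^2 + cs + d. Substituting each data point gives a linear system:
  8a + 4b + 2c + d = -12
  27a + 9b + 3c + d = -50
  64a + 16b + 4c + d = -116
  125a + 25b + 5c + d = -216
Solving the system yields a = -1, b = -5, c = 6, d = 4.
So q(s) = -s^3 - 5s^2 + 6s + 4.
Check: q(5) = -216. ✓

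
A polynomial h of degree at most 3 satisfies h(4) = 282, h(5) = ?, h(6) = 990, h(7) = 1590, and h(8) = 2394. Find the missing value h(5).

564

On equispaced nodes a degree-3 polynomial has vanishing fourth forward difference, so
  h(4) - 4·h(5) + 6·h(6) - 4·h(7) + h(8) = 0.
Substituting the known values and solving for h(5):
  -4·h(5) = -2256
  h(5) = 564.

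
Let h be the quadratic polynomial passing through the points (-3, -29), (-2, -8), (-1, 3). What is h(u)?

Using the Lagrange interpolation formula with nodes -3, -2, -1:
  L_0(u) = (u + 2)(u + 1) / 2
  L_1(u) = (u + 3)(u + 1) / -1
  L_2(u) = (u + 3)(u + 2) / 2
Then h(u) = -29·L_0(u) - 8·L_1(u) + 3·L_2(u).
Expanding and collecting terms gives h(u) = -5u^2 - 4u + 4.
Check: h(-3) = -29. ✓

h(u) = -5u^2 - 4u + 4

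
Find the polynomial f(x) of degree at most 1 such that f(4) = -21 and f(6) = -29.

f(x) = -4x - 5

Write f(x) = ax + b. Substituting each data point gives a linear system:
  4a + b = -21
  6a + b = -29
Solving the system yields a = -4, b = -5.
So f(x) = -4x - 5.
Check: f(6) = -29. ✓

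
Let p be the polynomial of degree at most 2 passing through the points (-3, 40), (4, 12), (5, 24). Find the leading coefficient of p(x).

2

Write p(x) = ax^2 + bx + c. Substituting each data point gives a linear system:
  9a - 3b + c = 40
  16a + 4b + c = 12
  25a + 5b + c = 24
Solving the system yields a = 2, b = -6, c = 4.
So p(x) = 2x² - 6x + 4.
The leading coefficient is 2.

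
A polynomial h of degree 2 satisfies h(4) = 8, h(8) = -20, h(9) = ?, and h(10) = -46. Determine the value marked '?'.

The 3 known points determine the degree-2 polynomial uniquely.
Write h(n) = an^2 + bn + c. Substituting each data point gives a linear system:
  16a + 4b + c = 8
  64a + 8b + c = -20
  100a + 10b + c = -46
Solving the system yields a = -1, b = 5, c = 4.
So h(n) = -n² + 5n + 4.
Then h(9) = -32.

-32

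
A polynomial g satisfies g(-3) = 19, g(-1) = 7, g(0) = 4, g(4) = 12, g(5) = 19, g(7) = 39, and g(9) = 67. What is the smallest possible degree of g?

Divided differences on the nodes -3, -1, 0, 4, 5, 7, 9:
  order 0: 19  7  4  12  19  39  67
  order 1: -6  -3  2  7  10  14
  order 2: 1  1  1  1  1
  order 3: 0  0  0  0
  order 4: 0  0  0
  order 5: 0  0
  order 6: 0
The order-2 divided differences are all 1 (nonzero) and every higher order vanishes, so the data lies on a polynomial of degree exactly 2.

2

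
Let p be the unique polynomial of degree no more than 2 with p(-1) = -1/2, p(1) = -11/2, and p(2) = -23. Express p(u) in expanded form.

p(u) = -5u^2 - (5/2)u + 2

Using the Lagrange interpolation formula with nodes -1, 1, 2:
  L_0(u) = (u - 1)(u - 2) / 6
  L_1(u) = (u + 1)(u - 2) / -2
  L_2(u) = (u + 1)(u - 1) / 3
Then p(u) = -1/2·L_0(u) - 11/2·L_1(u) - 23·L_2(u).
Expanding and collecting terms gives p(u) = -5u^2 - (5/2)u + 2.
Check: p(2) = -23. ✓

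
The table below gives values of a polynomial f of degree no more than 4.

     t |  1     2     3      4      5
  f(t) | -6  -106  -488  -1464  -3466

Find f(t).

f(t) = -5t^4 - 2t^3 - 4t^2 + t + 4

Using the Lagrange interpolation formula with nodes 1, 2, 3, 4, 5:
  L_0(t) = (t - 2)(t - 3)(t - 4)(t - 5) / 24
  L_1(t) = (t - 1)(t - 3)(t - 4)(t - 5) / -6
  L_2(t) = (t - 1)(t - 2)(t - 4)(t - 5) / 4
  L_3(t) = (t - 1)(t - 2)(t - 3)(t - 5) / -6
  L_4(t) = (t - 1)(t - 2)(t - 3)(t - 4) / 24
Then f(t) = -6·L_0(t) - 106·L_1(t) - 488·L_2(t) - 1464·L_3(t) - 3466·L_4(t).
Expanding and collecting terms gives f(t) = -5t^4 - 2t^3 - 4t^2 + t + 4.
Check: f(1) = -6. ✓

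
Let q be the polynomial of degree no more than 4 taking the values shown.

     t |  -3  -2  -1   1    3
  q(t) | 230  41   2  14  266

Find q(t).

q(t) = 3t^4 + 6t + 5

Using the Lagrange interpolation formula with nodes -3, -2, -1, 1, 3:
  L_0(t) = (t + 2)(t + 1)(t - 1)(t - 3) / 48
  L_1(t) = (t + 3)(t + 1)(t - 1)(t - 3) / -15
  L_2(t) = (t + 3)(t + 2)(t - 1)(t - 3) / 16
  L_3(t) = (t + 3)(t + 2)(t + 1)(t - 3) / -48
  L_4(t) = (t + 3)(t + 2)(t + 1)(t - 1) / 240
Then q(t) = 230·L_0(t) + 41·L_1(t) + 2·L_2(t) + 14·L_3(t) + 266·L_4(t).
Expanding and collecting terms gives q(t) = 3t^4 + 6t + 5.
Check: q(1) = 14. ✓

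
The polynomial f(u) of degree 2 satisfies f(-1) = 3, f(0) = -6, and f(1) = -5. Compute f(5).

Write f(u) = au^2 + bu + c. Substituting each data point gives a linear system:
  a - b + c = 3
  c = -6
  a + b + c = -5
Solving the system yields a = 5, b = -4, c = -6.
So f(u) = 5u^2 - 4u - 6.
Then f(5) = 99.

99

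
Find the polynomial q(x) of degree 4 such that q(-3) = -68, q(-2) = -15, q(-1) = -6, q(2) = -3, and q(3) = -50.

q(x) = -x^4 + 3x^2 + 3x - 5

Using the Lagrange interpolation formula with nodes -3, -2, -1, 2, 3:
  L_0(x) = (x + 2)(x + 1)(x - 2)(x - 3) / 60
  L_1(x) = (x + 3)(x + 1)(x - 2)(x - 3) / -20
  L_2(x) = (x + 3)(x + 2)(x - 2)(x - 3) / 24
  L_3(x) = (x + 3)(x + 2)(x + 1)(x - 3) / -60
  L_4(x) = (x + 3)(x + 2)(x + 1)(x - 2) / 120
Then q(x) = -68·L_0(x) - 15·L_1(x) - 6·L_2(x) - 3·L_3(x) - 50·L_4(x).
Expanding and collecting terms gives q(x) = -x^4 + 3x^2 + 3x - 5.
Check: q(-1) = -6. ✓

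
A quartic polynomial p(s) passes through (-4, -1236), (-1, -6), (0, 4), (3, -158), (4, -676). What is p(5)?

Using the Lagrange interpolation formula with nodes -4, -1, 0, 3, 4:
  L_0(s) = (s + 1)s(s - 3)(s - 4) / 672
  L_1(s) = (s + 4)s(s - 3)(s - 4) / -60
  L_2(s) = (s + 4)(s + 1)(s - 3)(s - 4) / 48
  L_3(s) = (s + 4)(s + 1)s(s - 4) / -84
  L_4(s) = (s + 4)(s + 1)s(s - 3) / 160
Then p(s) = -1236·L_0(s) - 6·L_1(s) + 4·L_2(s) - 158·L_3(s) - 676·L_4(s).
Expanding and collecting terms gives p(s) = -4s⁴ + 4s³ + 4s² + 6s + 4.
Evaluating at s = 5: p(5) = -1866.

-1866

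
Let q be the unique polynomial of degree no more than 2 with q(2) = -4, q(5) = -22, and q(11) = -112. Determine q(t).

q(t) = -t^2 + t - 2

Write q(t) = at^2 + bt + c. Substituting each data point gives a linear system:
  4a + 2b + c = -4
  25a + 5b + c = -22
  121a + 11b + c = -112
Solving the system yields a = -1, b = 1, c = -2.
So q(t) = -t^2 + t - 2.
Check: q(5) = -22. ✓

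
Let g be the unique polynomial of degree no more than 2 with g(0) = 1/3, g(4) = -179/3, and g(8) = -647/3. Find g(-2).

Write g(u) = au^2 + bu + c. Substituting each data point gives a linear system:
  c = 1/3
  16a + 4b + c = -179/3
  64a + 8b + c = -647/3
Solving the system yields a = -3, b = -3, c = 1/3.
So g(u) = -3u^2 - 3u + 1/3.
Then g(-2) = -17/3.

-17/3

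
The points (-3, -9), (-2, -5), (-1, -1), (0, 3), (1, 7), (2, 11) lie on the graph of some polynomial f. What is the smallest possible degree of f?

1

Forward differences of the values at t = -3, -2, -1, 0, 1, 2:
  f  : -9  -5  -1  3  7  11
  Δ  : 4  4  4  4  4
  Δ^2: 0  0  0  0
  Δ^3: 0  0  0
  Δ^4: 0  0
  Δ^5: 0
The first differences are constant (4) and nonzero, while all higher differences vanish, so the minimal degree is 1.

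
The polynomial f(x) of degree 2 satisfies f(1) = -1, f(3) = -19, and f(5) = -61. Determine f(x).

Write f(x) = ax^2 + bx + c. Substituting each data point gives a linear system:
  a + b + c = -1
  9a + 3b + c = -19
  25a + 5b + c = -61
Solving the system yields a = -3, b = 3, c = -1.
So f(x) = -3x^2 + 3x - 1.
Check: f(5) = -61. ✓

f(x) = -3x^2 + 3x - 1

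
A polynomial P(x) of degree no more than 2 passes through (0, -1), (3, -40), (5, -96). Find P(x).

Write P(x) = ax^2 + bx + c. Substituting each data point gives a linear system:
  c = -1
  9a + 3b + c = -40
  25a + 5b + c = -96
Solving the system yields a = -3, b = -4, c = -1.
So P(x) = -3x^2 - 4x - 1.
Check: P(5) = -96. ✓

P(x) = -3x^2 - 4x - 1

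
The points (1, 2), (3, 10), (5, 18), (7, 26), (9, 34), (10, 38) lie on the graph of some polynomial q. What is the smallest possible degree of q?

Divided differences on the nodes 1, 3, 5, 7, 9, 10:
  order 0: 2  10  18  26  34  38
  order 1: 4  4  4  4  4
  order 2: 0  0  0  0
  order 3: 0  0  0
  order 4: 0  0
  order 5: 0
The order-1 divided differences are all 4 (nonzero) and every higher order vanishes, so the data lies on a polynomial of degree exactly 1.

1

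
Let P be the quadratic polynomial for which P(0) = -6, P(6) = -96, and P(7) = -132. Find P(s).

Write P(s) = as^2 + bs + c. Substituting each data point gives a linear system:
  c = -6
  36a + 6b + c = -96
  49a + 7b + c = -132
Solving the system yields a = -3, b = 3, c = -6.
So P(s) = -3s^2 + 3s - 6.
Check: P(7) = -132. ✓

P(s) = -3s^2 + 3s - 6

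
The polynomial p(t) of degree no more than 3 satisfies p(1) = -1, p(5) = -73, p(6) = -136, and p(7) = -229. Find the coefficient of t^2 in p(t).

3

Write p(t) = at^3 + bt^2 + ct + d. Substituting each data point gives a linear system:
  a + b + c + d = -1
  125a + 25b + 5c + d = -73
  216a + 36b + 6c + d = -136
  343a + 49b + 7c + d = -229
Solving the system yields a = -1, b = 3, c = -5, d = 2.
So p(t) = -t³ + 3t² - 5t + 2.
The coefficient of t^2 is 3.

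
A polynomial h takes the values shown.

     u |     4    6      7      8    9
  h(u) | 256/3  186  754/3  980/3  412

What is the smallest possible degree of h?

2

Divided differences on the nodes 4, 6, 7, 8, 9:
  order 0: 256/3  186  754/3  980/3  412
  order 1: 151/3  196/3  226/3  256/3
  order 2: 5  5  5
  order 3: 0  0
  order 4: 0
The order-2 divided differences are all 5 (nonzero) and every higher order vanishes, so the data lies on a polynomial of degree exactly 2.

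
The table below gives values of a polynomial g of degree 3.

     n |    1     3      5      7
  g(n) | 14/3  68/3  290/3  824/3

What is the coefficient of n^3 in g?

1

Write g(n) = an^3 + bn^2 + cn + d. Substituting each data point gives a linear system:
  a + b + c + d = 14/3
  27a + 9b + 3c + d = 68/3
  125a + 25b + 5c + d = 290/3
  343a + 49b + 7c + d = 824/3
Solving the system yields a = 1, b = -2, c = 4, d = 5/3.
So g(n) = n^3 - 2n^2 + 4n + 5/3.
The leading coefficient is 1.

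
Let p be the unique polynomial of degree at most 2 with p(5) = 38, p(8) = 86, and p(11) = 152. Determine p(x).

Write p(x) = ax^2 + bx + c. Substituting each data point gives a linear system:
  25a + 5b + c = 38
  64a + 8b + c = 86
  121a + 11b + c = 152
Solving the system yields a = 1, b = 3, c = -2.
So p(x) = x^2 + 3x - 2.
Check: p(8) = 86. ✓

p(x) = x^2 + 3x - 2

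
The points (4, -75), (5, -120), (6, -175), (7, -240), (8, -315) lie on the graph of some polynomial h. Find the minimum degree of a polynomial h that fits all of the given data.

2

Forward differences of the values at n = 4, 5, 6, 7, 8:
  h  : -75  -120  -175  -240  -315
  Δ  : -45  -55  -65  -75
  Δ^2: -10  -10  -10
  Δ^3: 0  0
  Δ^4: 0
The second differences are constant (-10) and nonzero, while all higher differences vanish, so the minimal degree is 2.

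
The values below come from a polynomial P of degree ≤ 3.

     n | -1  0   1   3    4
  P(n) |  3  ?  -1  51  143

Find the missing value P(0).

3

The 4 known points determine the degree-3 polynomial uniquely.
Write P(n) = an^3 + bn^2 + cn + d. Substituting each data point gives a linear system:
  -a + b - c + d = 3
  a + b + c + d = -1
  27a + 9b + 3c + d = 51
  64a + 16b + 4c + d = 143
Solving the system yields a = 3, b = -2, c = -5, d = 3.
So P(n) = 3n^3 - 2n^2 - 5n + 3.
Then P(0) = 3.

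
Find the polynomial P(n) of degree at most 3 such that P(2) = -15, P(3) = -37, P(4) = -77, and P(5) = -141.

Write P(n) = an^3 + bn^2 + cn + d. Substituting each data point gives a linear system:
  8a + 4b + 2c + d = -15
  27a + 9b + 3c + d = -37
  64a + 16b + 4c + d = -77
  125a + 25b + 5c + d = -141
Solving the system yields a = -1, b = 0, c = -3, d = -1.
So P(n) = -n^3 - 3n - 1.
Check: P(2) = -15. ✓

P(n) = -n^3 - 3n - 1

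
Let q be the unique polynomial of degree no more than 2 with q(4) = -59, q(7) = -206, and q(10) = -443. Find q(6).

-147

Forward differences of the values at t = 4, 7, 10:
  q  : -59  -206  -443
  Δ  : -147  -237
  Δ^2: -90
The second differences are constant, confirming degree 2.
Interpolating (Newton forward form) and evaluating at t = 6 gives q(6) = -147.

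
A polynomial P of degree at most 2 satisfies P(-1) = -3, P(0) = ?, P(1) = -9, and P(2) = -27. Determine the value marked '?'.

-1

On equispaced nodes a degree-2 polynomial has vanishing third forward difference, so
  - P(-1) + 3·P(0) - 3·P(1) + P(2) = 0.
Substituting the known values and solving for P(0):
  3·P(0) = -3
  P(0) = -1.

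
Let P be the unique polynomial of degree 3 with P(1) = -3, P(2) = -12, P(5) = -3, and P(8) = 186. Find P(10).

492

Write P(x) = ax^3 + bx^2 + cx + d. Substituting each data point gives a linear system:
  a + b + c + d = -3
  8a + 4b + 2c + d = -12
  125a + 25b + 5c + d = -3
  512a + 64b + 8c + d = 186
Solving the system yields a = 1, b = -5, c = -1, d = 2.
So P(x) = x^3 - 5x^2 - x + 2.
Then P(10) = 492.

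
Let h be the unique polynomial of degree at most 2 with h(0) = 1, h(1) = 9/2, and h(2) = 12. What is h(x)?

Write h(x) = ax^2 + bx + c. Substituting each data point gives a linear system:
  c = 1
  a + b + c = 9/2
  4a + 2b + c = 12
Solving the system yields a = 2, b = 3/2, c = 1.
So h(x) = 2x^2 + (3/2)x + 1.
Check: h(2) = 12. ✓

h(x) = 2x^2 + (3/2)x + 1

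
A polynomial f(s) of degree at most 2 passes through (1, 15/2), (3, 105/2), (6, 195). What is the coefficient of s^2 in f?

5

Write f(s) = as^2 + bs + c. Substituting each data point gives a linear system:
  a + b + c = 15/2
  9a + 3b + c = 105/2
  36a + 6b + c = 195
Solving the system yields a = 5, b = 5/2, c = 0.
So f(s) = 5s² + (5/2)s.
The leading coefficient is 5.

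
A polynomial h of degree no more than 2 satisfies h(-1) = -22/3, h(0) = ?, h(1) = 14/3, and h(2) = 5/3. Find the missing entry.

5/3

The 3 known points determine the degree-2 polynomial uniquely.
Write h(t) = at^2 + bt + c. Substituting each data point gives a linear system:
  a - b + c = -22/3
  a + b + c = 14/3
  4a + 2b + c = 5/3
Solving the system yields a = -3, b = 6, c = 5/3.
So h(t) = -3t^2 + 6t + 5/3.
Then h(0) = 5/3.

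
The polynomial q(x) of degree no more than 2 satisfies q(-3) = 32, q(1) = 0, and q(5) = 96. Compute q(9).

Using the Lagrange interpolation formula with nodes -3, 1, 5:
  L_0(x) = (x - 1)(x - 5) / 32
  L_1(x) = (x + 3)(x - 5) / -16
  L_2(x) = (x + 3)(x - 1) / 32
Then q(x) = 32·L_0(x) + 0·L_1(x) + 96·L_2(x).
Expanding and collecting terms gives q(x) = 4x^2 - 4.
Evaluating at x = 9: q(9) = 320.

320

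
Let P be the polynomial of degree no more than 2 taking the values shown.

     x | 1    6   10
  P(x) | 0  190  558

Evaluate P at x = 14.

Write P(x) = ax^2 + bx + c. Substituting each data point gives a linear system:
  a + b + c = 0
  36a + 6b + c = 190
  100a + 10b + c = 558
Solving the system yields a = 6, b = -4, c = -2.
So P(x) = 6x^2 - 4x - 2.
Then P(14) = 1118.

1118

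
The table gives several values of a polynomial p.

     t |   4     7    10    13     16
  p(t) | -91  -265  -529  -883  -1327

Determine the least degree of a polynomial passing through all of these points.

Forward differences of the values at t = 4, 7, 10, 13, 16:
  p  : -91  -265  -529  -883  -1327
  Δ  : -174  -264  -354  -444
  Δ^2: -90  -90  -90
  Δ^3: 0  0
  Δ^4: 0
The second differences are constant (-90) and nonzero, while all higher differences vanish, so the minimal degree is 2.

2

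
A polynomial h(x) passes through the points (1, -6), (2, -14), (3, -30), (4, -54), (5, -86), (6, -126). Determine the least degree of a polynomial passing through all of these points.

2

Forward differences of the values at x = 1, 2, 3, 4, 5, 6:
  h  : -6  -14  -30  -54  -86  -126
  Δ  : -8  -16  -24  -32  -40
  Δ^2: -8  -8  -8  -8
  Δ^3: 0  0  0
  Δ^4: 0  0
  Δ^5: 0
The second differences are constant (-8) and nonzero, while all higher differences vanish, so the minimal degree is 2.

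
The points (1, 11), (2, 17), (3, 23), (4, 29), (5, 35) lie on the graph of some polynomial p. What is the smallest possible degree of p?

1

Forward differences of the values at u = 1, 2, 3, 4, 5:
  p  : 11  17  23  29  35
  Δ  : 6  6  6  6
  Δ^2: 0  0  0
  Δ^3: 0  0
  Δ^4: 0
The first differences are constant (6) and nonzero, while all higher differences vanish, so the minimal degree is 1.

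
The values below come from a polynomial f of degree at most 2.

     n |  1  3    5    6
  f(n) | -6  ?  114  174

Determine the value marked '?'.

30

The 3 known points determine the degree-2 polynomial uniquely.
Write f(n) = an^2 + bn + c. Substituting each data point gives a linear system:
  a + b + c = -6
  25a + 5b + c = 114
  36a + 6b + c = 174
Solving the system yields a = 6, b = -6, c = -6.
So f(n) = 6n² - 6n - 6.
Then f(3) = 30.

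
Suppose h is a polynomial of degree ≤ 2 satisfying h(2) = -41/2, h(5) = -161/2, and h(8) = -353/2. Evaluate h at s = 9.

-433/2

Forward differences of the values at s = 2, 5, 8:
  h  : -41/2  -161/2  -353/2
  Δ  : -60  -96
  Δ^2: -36
The second differences are constant, confirming degree 2.
Interpolating (Newton forward form) and evaluating at s = 9 gives h(9) = -433/2.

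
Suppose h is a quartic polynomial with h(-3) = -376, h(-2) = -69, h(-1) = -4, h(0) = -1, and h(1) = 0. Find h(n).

Write h(n) = an^4 + bn^3 + cn^2 + dn + e. Substituting each data point gives a linear system:
  81a - 27b + 9c - 3d + e = -376
  16a - 8b + 4c - 2d + e = -69
  a - b + c - d + e = -4
  e = -1
  a + b + c + d + e = 0
Solving the system yields a = -5, b = 0, c = 4, d = 2, e = -1.
So h(n) = -5n^4 + 4n^2 + 2n - 1.
Check: h(-1) = -4. ✓

h(n) = -5n^4 + 4n^2 + 2n - 1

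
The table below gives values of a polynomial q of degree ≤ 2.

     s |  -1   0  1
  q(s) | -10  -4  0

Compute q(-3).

Forward differences of the values at s = -1, 0, 1:
  q  : -10  -4  0
  Δ  : 6  4
  Δ^2: -2
The second differences are constant, confirming degree 2.
Interpolating (Newton forward form) and evaluating at s = -3 gives q(-3) = -28.

-28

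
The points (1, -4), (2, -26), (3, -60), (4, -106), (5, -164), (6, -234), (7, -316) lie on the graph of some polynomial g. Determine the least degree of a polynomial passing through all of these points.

2

Forward differences of the values at s = 1, 2, 3, 4, 5, 6, 7:
  g  : -4  -26  -60  -106  -164  -234  -316
  Δ  : -22  -34  -46  -58  -70  -82
  Δ^2: -12  -12  -12  -12  -12
  Δ^3: 0  0  0  0
  Δ^4: 0  0  0
  Δ^5: 0  0
  Δ^6: 0
The second differences are constant (-12) and nonzero, while all higher differences vanish, so the minimal degree is 2.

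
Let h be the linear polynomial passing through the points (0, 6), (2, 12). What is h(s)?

h(s) = 3s + 6

Using the Lagrange interpolation formula with nodes 0, 2:
  L_0(s) = (s - 2) / -2
  L_1(s) = s / 2
Then h(s) = 6·L_0(s) + 12·L_1(s).
Expanding and collecting terms gives h(s) = 3s + 6.
Check: h(2) = 12. ✓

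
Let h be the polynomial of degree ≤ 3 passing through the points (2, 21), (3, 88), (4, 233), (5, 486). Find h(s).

Using the Lagrange interpolation formula with nodes 2, 3, 4, 5:
  L_0(s) = (s - 3)(s - 4)(s - 5) / -6
  L_1(s) = (s - 2)(s - 4)(s - 5) / 2
  L_2(s) = (s - 2)(s - 3)(s - 5) / -2
  L_3(s) = (s - 2)(s - 3)(s - 4) / 6
Then h(s) = 21·L_0(s) + 88·L_1(s) + 233·L_2(s) + 486·L_3(s).
Expanding and collecting terms gives h(s) = 5s^3 - 6s^2 + 2s + 1.
Check: h(3) = 88. ✓

h(s) = 5s^3 - 6s^2 + 2s + 1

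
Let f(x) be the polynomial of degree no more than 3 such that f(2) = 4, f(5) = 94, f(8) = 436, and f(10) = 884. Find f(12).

Write f(x) = ax^3 + bx^2 + cx + d. Substituting each data point gives a linear system:
  8a + 4b + 2c + d = 4
  125a + 25b + 5c + d = 94
  512a + 64b + 8c + d = 436
  1000a + 100b + 10c + d = 884
Solving the system yields a = 1, b = -1, c = -2, d = 4.
So f(x) = x^3 - x^2 - 2x + 4.
Then f(12) = 1564.

1564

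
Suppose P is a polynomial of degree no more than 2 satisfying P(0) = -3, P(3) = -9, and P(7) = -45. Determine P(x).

P(x) = -x^2 + x - 3

Using the Lagrange interpolation formula with nodes 0, 3, 7:
  L_0(x) = (x - 3)(x - 7) / 21
  L_1(x) = x(x - 7) / -12
  L_2(x) = x(x - 3) / 28
Then P(x) = -3·L_0(x) - 9·L_1(x) - 45·L_2(x).
Expanding and collecting terms gives P(x) = -x² + x - 3.
Check: P(0) = -3. ✓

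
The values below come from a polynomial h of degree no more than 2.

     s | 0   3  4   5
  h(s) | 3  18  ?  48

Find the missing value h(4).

The 3 known points determine the degree-2 polynomial uniquely.
Write h(s) = as^2 + bs + c. Substituting each data point gives a linear system:
  c = 3
  9a + 3b + c = 18
  25a + 5b + c = 48
Solving the system yields a = 2, b = -1, c = 3.
So h(s) = 2s^2 - s + 3.
Then h(4) = 31.

31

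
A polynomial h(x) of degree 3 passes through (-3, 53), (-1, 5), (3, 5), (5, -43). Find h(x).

Write h(x) = ax^3 + bx^2 + cx + d. Substituting each data point gives a linear system:
  -27a + 9b - 3c + d = 53
  -a + b - c + d = 5
  27a + 9b + 3c + d = 5
  125a + 25b + 5c + d = -43
Solving the system yields a = -1, b = 3, c = 1, d = 2.
So h(x) = -x^3 + 3x^2 + x + 2.
Check: h(5) = -43. ✓

h(x) = -x^3 + 3x^2 + x + 2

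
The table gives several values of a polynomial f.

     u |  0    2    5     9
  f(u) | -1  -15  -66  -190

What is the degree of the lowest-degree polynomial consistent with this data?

Divided differences on the nodes 0, 2, 5, 9:
  order 0: -1  -15  -66  -190
  order 1: -7  -17  -31
  order 2: -2  -2
  order 3: 0
The order-2 divided differences are all -2 (nonzero) and every higher order vanishes, so the data lies on a polynomial of degree exactly 2.

2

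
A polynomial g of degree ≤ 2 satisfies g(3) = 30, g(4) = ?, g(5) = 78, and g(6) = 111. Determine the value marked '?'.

The 3 known points determine the degree-2 polynomial uniquely.
Write g(n) = an^2 + bn + c. Substituting each data point gives a linear system:
  9a + 3b + c = 30
  25a + 5b + c = 78
  36a + 6b + c = 111
Solving the system yields a = 3, b = 0, c = 3.
So g(n) = 3n^2 + 3.
Then g(4) = 51.

51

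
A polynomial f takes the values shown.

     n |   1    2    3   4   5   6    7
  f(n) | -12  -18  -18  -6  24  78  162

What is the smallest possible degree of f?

Forward differences of the values at n = 1, 2, 3, 4, 5, 6, 7:
  f  : -12  -18  -18  -6  24  78  162
  Δ  : -6  0  12  30  54  84
  Δ^2: 6  12  18  24  30
  Δ^3: 6  6  6  6
  Δ^4: 0  0  0
  Δ^5: 0  0
  Δ^6: 0
The third differences are constant (6) and nonzero, while all higher differences vanish, so the minimal degree is 3.

3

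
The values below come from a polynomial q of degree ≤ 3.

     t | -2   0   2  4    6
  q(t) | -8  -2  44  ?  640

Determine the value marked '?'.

226

On equispaced nodes a degree-3 polynomial has vanishing fourth forward difference, so
  q(-2) - 4·q(0) + 6·q(2) - 4·q(4) + q(6) = 0.
Substituting the known values and solving for q(4):
  -4·q(4) = -904
  q(4) = 226.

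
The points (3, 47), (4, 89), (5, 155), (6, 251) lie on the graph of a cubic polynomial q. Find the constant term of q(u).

Write q(u) = au^3 + bu^2 + cu + d. Substituting each data point gives a linear system:
  27a + 9b + 3c + d = 47
  64a + 16b + 4c + d = 89
  125a + 25b + 5c + d = 155
  216a + 36b + 6c + d = 251
Solving the system yields a = 1, b = 0, c = 5, d = 5.
So q(u) = u³ + 5u + 5.
The constant term is 5.

5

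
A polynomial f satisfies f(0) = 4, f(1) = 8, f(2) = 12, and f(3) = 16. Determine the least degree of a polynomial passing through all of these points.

Forward differences of the values at x = 0, 1, 2, 3:
  f  : 4  8  12  16
  Δ  : 4  4  4
  Δ^2: 0  0
  Δ^3: 0
The first differences are constant (4) and nonzero, while all higher differences vanish, so the minimal degree is 1.

1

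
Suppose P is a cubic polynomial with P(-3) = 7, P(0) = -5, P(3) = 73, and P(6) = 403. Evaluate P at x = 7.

597

Write P(x) = ax^3 + bx^2 + cx + d. Substituting each data point gives a linear system:
  -27a + 9b - 3c + d = 7
  d = -5
  27a + 9b + 3c + d = 73
  216a + 36b + 6c + d = 403
Solving the system yields a = 1, b = 5, c = 2, d = -5.
So P(x) = x³ + 5x² + 2x - 5.
Then P(7) = 597.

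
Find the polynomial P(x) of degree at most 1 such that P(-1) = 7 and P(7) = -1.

P(x) = -x + 6

Write P(x) = ax + b. Substituting each data point gives a linear system:
  -a + b = 7
  7a + b = -1
Solving the system yields a = -1, b = 6.
So P(x) = -x + 6.
Check: P(-1) = 7. ✓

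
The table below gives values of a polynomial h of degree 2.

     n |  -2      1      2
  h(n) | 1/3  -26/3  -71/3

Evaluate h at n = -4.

-71/3

Using the Lagrange interpolation formula with nodes -2, 1, 2:
  L_0(n) = (n - 1)(n - 2) / 12
  L_1(n) = (n + 2)(n - 2) / -3
  L_2(n) = (n + 2)(n - 1) / 4
Then h(n) = 1/3·L_0(n) - 26/3·L_1(n) - 71/3·L_2(n).
Expanding and collecting terms gives h(n) = -3n^2 - 6n + 1/3.
Evaluating at n = -4: h(-4) = -71/3.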